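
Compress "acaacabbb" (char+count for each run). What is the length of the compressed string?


Input: acaacabbb
Runs:
  'a' x 1 => "a1"
  'c' x 1 => "c1"
  'a' x 2 => "a2"
  'c' x 1 => "c1"
  'a' x 1 => "a1"
  'b' x 3 => "b3"
Compressed: "a1c1a2c1a1b3"
Compressed length: 12

12


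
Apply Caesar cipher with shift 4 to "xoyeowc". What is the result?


Caesar cipher: shift "xoyeowc" by 4
  'x' (pos 23) + 4 = pos 1 = 'b'
  'o' (pos 14) + 4 = pos 18 = 's'
  'y' (pos 24) + 4 = pos 2 = 'c'
  'e' (pos 4) + 4 = pos 8 = 'i'
  'o' (pos 14) + 4 = pos 18 = 's'
  'w' (pos 22) + 4 = pos 0 = 'a'
  'c' (pos 2) + 4 = pos 6 = 'g'
Result: bscisag

bscisag


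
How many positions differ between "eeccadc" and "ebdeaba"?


Comparing "eeccadc" and "ebdeaba" position by position:
  Position 0: 'e' vs 'e' => same
  Position 1: 'e' vs 'b' => DIFFER
  Position 2: 'c' vs 'd' => DIFFER
  Position 3: 'c' vs 'e' => DIFFER
  Position 4: 'a' vs 'a' => same
  Position 5: 'd' vs 'b' => DIFFER
  Position 6: 'c' vs 'a' => DIFFER
Positions that differ: 5

5


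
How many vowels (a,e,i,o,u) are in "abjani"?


Input: abjani
Checking each character:
  'a' at position 0: vowel (running total: 1)
  'b' at position 1: consonant
  'j' at position 2: consonant
  'a' at position 3: vowel (running total: 2)
  'n' at position 4: consonant
  'i' at position 5: vowel (running total: 3)
Total vowels: 3

3


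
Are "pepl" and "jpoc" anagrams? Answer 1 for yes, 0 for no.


Strings: "pepl", "jpoc"
Sorted first:  elpp
Sorted second: cjop
Differ at position 0: 'e' vs 'c' => not anagrams

0


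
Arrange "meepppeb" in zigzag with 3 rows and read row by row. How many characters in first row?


Zigzag "meepppeb" into 3 rows:
Placing characters:
  'm' => row 0
  'e' => row 1
  'e' => row 2
  'p' => row 1
  'p' => row 0
  'p' => row 1
  'e' => row 2
  'b' => row 1
Rows:
  Row 0: "mp"
  Row 1: "eppb"
  Row 2: "ee"
First row length: 2

2


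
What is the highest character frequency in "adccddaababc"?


Input: adccddaababc
Character counts:
  'a': 4
  'b': 2
  'c': 3
  'd': 3
Maximum frequency: 4

4


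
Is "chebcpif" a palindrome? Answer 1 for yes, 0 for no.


Input: chebcpif
Reversed: fipcbehc
  Compare pos 0 ('c') with pos 7 ('f'): MISMATCH
  Compare pos 1 ('h') with pos 6 ('i'): MISMATCH
  Compare pos 2 ('e') with pos 5 ('p'): MISMATCH
  Compare pos 3 ('b') with pos 4 ('c'): MISMATCH
Result: not a palindrome

0


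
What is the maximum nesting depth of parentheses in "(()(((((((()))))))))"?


Input: "(()(((((((()))))))))"
Tracking depth:
  Position 0 '(': depth becomes 1
  Position 1 '(': depth becomes 2
  Position 2 ')': depth becomes 1
  Position 3 '(': depth becomes 2
  Position 4 '(': depth becomes 3
  Position 5 '(': depth becomes 4
  Position 6 '(': depth becomes 5
  Position 7 '(': depth becomes 6
  Position 8 '(': depth becomes 7
  Position 9 '(': depth becomes 8
  Position 10 '(': depth becomes 9
  Position 11 ')': depth becomes 8
  Position 12 ')': depth becomes 7
  Position 13 ')': depth becomes 6
  Position 14 ')': depth becomes 5
  Position 15 ')': depth becomes 4
  Position 16 ')': depth becomes 3
  Position 17 ')': depth becomes 2
  Position 18 ')': depth becomes 1
  Position 19 ')': depth becomes 0
Maximum depth reached: 9

9


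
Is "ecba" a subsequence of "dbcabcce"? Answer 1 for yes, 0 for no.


Check if "ecba" is a subsequence of "dbcabcce"
Greedy scan:
  Position 0 ('d'): no match needed
  Position 1 ('b'): no match needed
  Position 2 ('c'): no match needed
  Position 3 ('a'): no match needed
  Position 4 ('b'): no match needed
  Position 5 ('c'): no match needed
  Position 6 ('c'): no match needed
  Position 7 ('e'): matches sub[0] = 'e'
Only matched 1/4 characters => not a subsequence

0


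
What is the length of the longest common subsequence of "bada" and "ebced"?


LCS of "bada" and "ebced"
DP table:
           e    b    c    e    d
      0    0    0    0    0    0
  b   0    0    1    1    1    1
  a   0    0    1    1    1    1
  d   0    0    1    1    1    2
  a   0    0    1    1    1    2
LCS length = dp[4][5] = 2

2


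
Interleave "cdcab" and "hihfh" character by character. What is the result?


Interleaving "cdcab" and "hihfh":
  Position 0: 'c' from first, 'h' from second => "ch"
  Position 1: 'd' from first, 'i' from second => "di"
  Position 2: 'c' from first, 'h' from second => "ch"
  Position 3: 'a' from first, 'f' from second => "af"
  Position 4: 'b' from first, 'h' from second => "bh"
Result: chdichafbh

chdichafbh


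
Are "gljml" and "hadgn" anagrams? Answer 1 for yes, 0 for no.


Strings: "gljml", "hadgn"
Sorted first:  gjllm
Sorted second: adghn
Differ at position 0: 'g' vs 'a' => not anagrams

0


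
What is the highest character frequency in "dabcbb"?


Input: dabcbb
Character counts:
  'a': 1
  'b': 3
  'c': 1
  'd': 1
Maximum frequency: 3

3


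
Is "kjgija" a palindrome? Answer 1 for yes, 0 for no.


Input: kjgija
Reversed: ajigjk
  Compare pos 0 ('k') with pos 5 ('a'): MISMATCH
  Compare pos 1 ('j') with pos 4 ('j'): match
  Compare pos 2 ('g') with pos 3 ('i'): MISMATCH
Result: not a palindrome

0


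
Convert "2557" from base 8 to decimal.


Input: "2557" in base 8
Positional expansion:
  Digit '2' (value 2) x 8^3 = 1024
  Digit '5' (value 5) x 8^2 = 320
  Digit '5' (value 5) x 8^1 = 40
  Digit '7' (value 7) x 8^0 = 7
Sum = 1391

1391


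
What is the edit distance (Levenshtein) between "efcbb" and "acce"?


Computing edit distance: "efcbb" -> "acce"
DP table:
           a    c    c    e
      0    1    2    3    4
  e   1    1    2    3    3
  f   2    2    2    3    4
  c   3    3    2    2    3
  b   4    4    3    3    3
  b   5    5    4    4    4
Edit distance = dp[5][4] = 4

4


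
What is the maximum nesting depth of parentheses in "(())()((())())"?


Input: "(())()((())())"
Tracking depth:
  Position 0 '(': depth becomes 1
  Position 1 '(': depth becomes 2
  Position 2 ')': depth becomes 1
  Position 3 ')': depth becomes 0
  Position 4 '(': depth becomes 1
  Position 5 ')': depth becomes 0
  Position 6 '(': depth becomes 1
  Position 7 '(': depth becomes 2
  Position 8 '(': depth becomes 3
  Position 9 ')': depth becomes 2
  Position 10 ')': depth becomes 1
  Position 11 '(': depth becomes 2
  Position 12 ')': depth becomes 1
  Position 13 ')': depth becomes 0
Maximum depth reached: 3

3


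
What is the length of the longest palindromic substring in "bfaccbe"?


Input: "bfaccbe"
Checking substrings for palindromes:
  [3:5] "cc" (len 2) => palindrome
Longest palindromic substring: "cc" with length 2

2


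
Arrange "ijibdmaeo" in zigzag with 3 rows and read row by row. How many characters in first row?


Zigzag "ijibdmaeo" into 3 rows:
Placing characters:
  'i' => row 0
  'j' => row 1
  'i' => row 2
  'b' => row 1
  'd' => row 0
  'm' => row 1
  'a' => row 2
  'e' => row 1
  'o' => row 0
Rows:
  Row 0: "ido"
  Row 1: "jbme"
  Row 2: "ia"
First row length: 3

3


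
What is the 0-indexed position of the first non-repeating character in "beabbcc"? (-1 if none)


Input: beabbcc
Character frequencies:
  'a': 1
  'b': 3
  'c': 2
  'e': 1
Scanning left to right for freq == 1:
  Position 0 ('b'): freq=3, skip
  Position 1 ('e'): unique! => answer = 1

1


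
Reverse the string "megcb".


Input: megcb
Reading characters right to left:
  Position 4: 'b'
  Position 3: 'c'
  Position 2: 'g'
  Position 1: 'e'
  Position 0: 'm'
Reversed: bcgem

bcgem


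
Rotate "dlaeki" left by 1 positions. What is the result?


Input: "dlaeki", rotate left by 1
First 1 characters: "d"
Remaining characters: "laeki"
Concatenate remaining + first: "laeki" + "d" = "laekid"

laekid


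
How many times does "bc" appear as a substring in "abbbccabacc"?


Searching for "bc" in "abbbccabacc"
Scanning each position:
  Position 0: "ab" => no
  Position 1: "bb" => no
  Position 2: "bb" => no
  Position 3: "bc" => MATCH
  Position 4: "cc" => no
  Position 5: "ca" => no
  Position 6: "ab" => no
  Position 7: "ba" => no
  Position 8: "ac" => no
  Position 9: "cc" => no
Total occurrences: 1

1


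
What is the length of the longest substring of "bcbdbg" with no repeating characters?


Input: "bcbdbg"
Sliding window (track last position of each char):
  Position 0 ('b'): window [0,0] length 1 -- new best
  Position 1 ('c'): window [0,1] length 2 -- new best
  Position 2 ('b'): repeat (last at 0), move window start to 1
  Position 2 ('b'): window [1,2] length 2
  Position 3 ('d'): window [1,3] length 3 -- new best
  Position 4 ('b'): repeat (last at 2), move window start to 3
  Position 4 ('b'): window [3,4] length 2
  Position 5 ('g'): window [3,5] length 3
Longest substring with no repeats: "cbd" with length 3

3


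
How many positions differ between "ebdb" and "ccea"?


Comparing "ebdb" and "ccea" position by position:
  Position 0: 'e' vs 'c' => DIFFER
  Position 1: 'b' vs 'c' => DIFFER
  Position 2: 'd' vs 'e' => DIFFER
  Position 3: 'b' vs 'a' => DIFFER
Positions that differ: 4

4


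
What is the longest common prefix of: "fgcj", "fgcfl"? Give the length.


Words: fgcj, fgcfl
  Position 0: all 'f' => match
  Position 1: all 'g' => match
  Position 2: all 'c' => match
  Position 3: ('j', 'f') => mismatch, stop
LCP = "fgc" (length 3)

3


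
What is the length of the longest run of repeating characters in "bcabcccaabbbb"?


Input: "bcabcccaabbbb"
Scanning for longest run:
  Position 1 ('c'): new char, reset run to 1
  Position 2 ('a'): new char, reset run to 1
  Position 3 ('b'): new char, reset run to 1
  Position 4 ('c'): new char, reset run to 1
  Position 5 ('c'): continues run of 'c', length=2
  Position 6 ('c'): continues run of 'c', length=3
  Position 7 ('a'): new char, reset run to 1
  Position 8 ('a'): continues run of 'a', length=2
  Position 9 ('b'): new char, reset run to 1
  Position 10 ('b'): continues run of 'b', length=2
  Position 11 ('b'): continues run of 'b', length=3
  Position 12 ('b'): continues run of 'b', length=4
Longest run: 'b' with length 4

4


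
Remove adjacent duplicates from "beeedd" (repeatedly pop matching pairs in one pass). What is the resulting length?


Input: beeedd
Stack-based adjacent duplicate removal:
  Read 'b': push. Stack: b
  Read 'e': push. Stack: be
  Read 'e': matches stack top 'e' => pop. Stack: b
  Read 'e': push. Stack: be
  Read 'd': push. Stack: bed
  Read 'd': matches stack top 'd' => pop. Stack: be
Final stack: "be" (length 2)

2


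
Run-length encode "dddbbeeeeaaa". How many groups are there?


Input: dddbbeeeeaaa
Scanning for consecutive runs:
  Group 1: 'd' x 3 (positions 0-2)
  Group 2: 'b' x 2 (positions 3-4)
  Group 3: 'e' x 4 (positions 5-8)
  Group 4: 'a' x 3 (positions 9-11)
Total groups: 4

4


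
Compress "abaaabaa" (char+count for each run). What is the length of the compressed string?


Input: abaaabaa
Runs:
  'a' x 1 => "a1"
  'b' x 1 => "b1"
  'a' x 3 => "a3"
  'b' x 1 => "b1"
  'a' x 2 => "a2"
Compressed: "a1b1a3b1a2"
Compressed length: 10

10


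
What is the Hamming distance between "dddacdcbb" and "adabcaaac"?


Comparing "dddacdcbb" and "adabcaaac" position by position:
  Position 0: 'd' vs 'a' => differ
  Position 1: 'd' vs 'd' => same
  Position 2: 'd' vs 'a' => differ
  Position 3: 'a' vs 'b' => differ
  Position 4: 'c' vs 'c' => same
  Position 5: 'd' vs 'a' => differ
  Position 6: 'c' vs 'a' => differ
  Position 7: 'b' vs 'a' => differ
  Position 8: 'b' vs 'c' => differ
Total differences (Hamming distance): 7

7


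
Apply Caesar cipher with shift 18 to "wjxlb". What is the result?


Caesar cipher: shift "wjxlb" by 18
  'w' (pos 22) + 18 = pos 14 = 'o'
  'j' (pos 9) + 18 = pos 1 = 'b'
  'x' (pos 23) + 18 = pos 15 = 'p'
  'l' (pos 11) + 18 = pos 3 = 'd'
  'b' (pos 1) + 18 = pos 19 = 't'
Result: obpdt

obpdt


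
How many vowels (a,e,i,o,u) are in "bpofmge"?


Input: bpofmge
Checking each character:
  'b' at position 0: consonant
  'p' at position 1: consonant
  'o' at position 2: vowel (running total: 1)
  'f' at position 3: consonant
  'm' at position 4: consonant
  'g' at position 5: consonant
  'e' at position 6: vowel (running total: 2)
Total vowels: 2

2


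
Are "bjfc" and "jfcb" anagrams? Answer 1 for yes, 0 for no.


Strings: "bjfc", "jfcb"
Sorted first:  bcfj
Sorted second: bcfj
Sorted forms match => anagrams

1


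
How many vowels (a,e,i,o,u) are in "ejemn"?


Input: ejemn
Checking each character:
  'e' at position 0: vowel (running total: 1)
  'j' at position 1: consonant
  'e' at position 2: vowel (running total: 2)
  'm' at position 3: consonant
  'n' at position 4: consonant
Total vowels: 2

2


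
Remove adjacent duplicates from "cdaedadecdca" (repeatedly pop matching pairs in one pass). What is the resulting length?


Input: cdaedadecdca
Stack-based adjacent duplicate removal:
  Read 'c': push. Stack: c
  Read 'd': push. Stack: cd
  Read 'a': push. Stack: cda
  Read 'e': push. Stack: cdae
  Read 'd': push. Stack: cdaed
  Read 'a': push. Stack: cdaeda
  Read 'd': push. Stack: cdaedad
  Read 'e': push. Stack: cdaedade
  Read 'c': push. Stack: cdaedadec
  Read 'd': push. Stack: cdaedadecd
  Read 'c': push. Stack: cdaedadecdc
  Read 'a': push. Stack: cdaedadecdca
Final stack: "cdaedadecdca" (length 12)

12


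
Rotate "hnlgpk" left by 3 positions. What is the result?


Input: "hnlgpk", rotate left by 3
First 3 characters: "hnl"
Remaining characters: "gpk"
Concatenate remaining + first: "gpk" + "hnl" = "gpkhnl"

gpkhnl


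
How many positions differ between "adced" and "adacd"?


Comparing "adced" and "adacd" position by position:
  Position 0: 'a' vs 'a' => same
  Position 1: 'd' vs 'd' => same
  Position 2: 'c' vs 'a' => DIFFER
  Position 3: 'e' vs 'c' => DIFFER
  Position 4: 'd' vs 'd' => same
Positions that differ: 2

2


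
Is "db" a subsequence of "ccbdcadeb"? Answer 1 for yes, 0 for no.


Check if "db" is a subsequence of "ccbdcadeb"
Greedy scan:
  Position 0 ('c'): no match needed
  Position 1 ('c'): no match needed
  Position 2 ('b'): no match needed
  Position 3 ('d'): matches sub[0] = 'd'
  Position 4 ('c'): no match needed
  Position 5 ('a'): no match needed
  Position 6 ('d'): no match needed
  Position 7 ('e'): no match needed
  Position 8 ('b'): matches sub[1] = 'b'
All 2 characters matched => is a subsequence

1


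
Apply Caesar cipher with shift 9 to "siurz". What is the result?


Caesar cipher: shift "siurz" by 9
  's' (pos 18) + 9 = pos 1 = 'b'
  'i' (pos 8) + 9 = pos 17 = 'r'
  'u' (pos 20) + 9 = pos 3 = 'd'
  'r' (pos 17) + 9 = pos 0 = 'a'
  'z' (pos 25) + 9 = pos 8 = 'i'
Result: brdai

brdai


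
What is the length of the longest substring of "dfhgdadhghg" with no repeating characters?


Input: "dfhgdadhghg"
Sliding window (track last position of each char):
  Position 0 ('d'): window [0,0] length 1 -- new best
  Position 1 ('f'): window [0,1] length 2 -- new best
  Position 2 ('h'): window [0,2] length 3 -- new best
  Position 3 ('g'): window [0,3] length 4 -- new best
  Position 4 ('d'): repeat (last at 0), move window start to 1
  Position 4 ('d'): window [1,4] length 4
  Position 5 ('a'): window [1,5] length 5 -- new best
  Position 6 ('d'): repeat (last at 4), move window start to 5
  Position 6 ('d'): window [5,6] length 2
  Position 7 ('h'): window [5,7] length 3
  Position 8 ('g'): window [5,8] length 4
  Position 9 ('h'): repeat (last at 7), move window start to 8
  Position 9 ('h'): window [8,9] length 2
  Position 10 ('g'): repeat (last at 8), move window start to 9
  Position 10 ('g'): window [9,10] length 2
Longest substring with no repeats: "fhgda" with length 5

5


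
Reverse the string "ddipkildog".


Input: ddipkildog
Reading characters right to left:
  Position 9: 'g'
  Position 8: 'o'
  Position 7: 'd'
  Position 6: 'l'
  Position 5: 'i'
  Position 4: 'k'
  Position 3: 'p'
  Position 2: 'i'
  Position 1: 'd'
  Position 0: 'd'
Reversed: godlikpidd

godlikpidd


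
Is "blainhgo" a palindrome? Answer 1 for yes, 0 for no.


Input: blainhgo
Reversed: oghnialb
  Compare pos 0 ('b') with pos 7 ('o'): MISMATCH
  Compare pos 1 ('l') with pos 6 ('g'): MISMATCH
  Compare pos 2 ('a') with pos 5 ('h'): MISMATCH
  Compare pos 3 ('i') with pos 4 ('n'): MISMATCH
Result: not a palindrome

0


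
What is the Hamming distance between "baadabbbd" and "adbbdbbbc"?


Comparing "baadabbbd" and "adbbdbbbc" position by position:
  Position 0: 'b' vs 'a' => differ
  Position 1: 'a' vs 'd' => differ
  Position 2: 'a' vs 'b' => differ
  Position 3: 'd' vs 'b' => differ
  Position 4: 'a' vs 'd' => differ
  Position 5: 'b' vs 'b' => same
  Position 6: 'b' vs 'b' => same
  Position 7: 'b' vs 'b' => same
  Position 8: 'd' vs 'c' => differ
Total differences (Hamming distance): 6

6


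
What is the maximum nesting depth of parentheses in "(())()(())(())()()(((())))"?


Input: "(())()(())(())()()(((())))"
Tracking depth:
  Position 0 '(': depth becomes 1
  Position 1 '(': depth becomes 2
  Position 2 ')': depth becomes 1
  Position 3 ')': depth becomes 0
  Position 4 '(': depth becomes 1
  Position 5 ')': depth becomes 0
  Position 6 '(': depth becomes 1
  Position 7 '(': depth becomes 2
  Position 8 ')': depth becomes 1
  Position 9 ')': depth becomes 0
  Position 10 '(': depth becomes 1
  Position 11 '(': depth becomes 2
  Position 12 ')': depth becomes 1
  Position 13 ')': depth becomes 0
  Position 14 '(': depth becomes 1
  Position 15 ')': depth becomes 0
  Position 16 '(': depth becomes 1
  Position 17 ')': depth becomes 0
  Position 18 '(': depth becomes 1
  Position 19 '(': depth becomes 2
  Position 20 '(': depth becomes 3
  Position 21 '(': depth becomes 4
  Position 22 ')': depth becomes 3
  Position 23 ')': depth becomes 2
  Position 24 ')': depth becomes 1
  Position 25 ')': depth becomes 0
Maximum depth reached: 4

4


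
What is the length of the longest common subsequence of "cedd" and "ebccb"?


LCS of "cedd" and "ebccb"
DP table:
           e    b    c    c    b
      0    0    0    0    0    0
  c   0    0    0    1    1    1
  e   0    1    1    1    1    1
  d   0    1    1    1    1    1
  d   0    1    1    1    1    1
LCS length = dp[4][5] = 1

1


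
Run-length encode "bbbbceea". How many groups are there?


Input: bbbbceea
Scanning for consecutive runs:
  Group 1: 'b' x 4 (positions 0-3)
  Group 2: 'c' x 1 (positions 4-4)
  Group 3: 'e' x 2 (positions 5-6)
  Group 4: 'a' x 1 (positions 7-7)
Total groups: 4

4


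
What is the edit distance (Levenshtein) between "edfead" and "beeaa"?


Computing edit distance: "edfead" -> "beeaa"
DP table:
           b    e    e    a    a
      0    1    2    3    4    5
  e   1    1    1    2    3    4
  d   2    2    2    2    3    4
  f   3    3    3    3    3    4
  e   4    4    3    3    4    4
  a   5    5    4    4    3    4
  d   6    6    5    5    4    4
Edit distance = dp[6][5] = 4

4


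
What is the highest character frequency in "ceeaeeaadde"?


Input: ceeaeeaadde
Character counts:
  'a': 3
  'c': 1
  'd': 2
  'e': 5
Maximum frequency: 5

5


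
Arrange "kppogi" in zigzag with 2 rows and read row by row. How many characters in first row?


Zigzag "kppogi" into 2 rows:
Placing characters:
  'k' => row 0
  'p' => row 1
  'p' => row 0
  'o' => row 1
  'g' => row 0
  'i' => row 1
Rows:
  Row 0: "kpg"
  Row 1: "poi"
First row length: 3

3


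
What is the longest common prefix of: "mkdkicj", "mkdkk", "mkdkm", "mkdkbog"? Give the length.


Words: mkdkicj, mkdkk, mkdkm, mkdkbog
  Position 0: all 'm' => match
  Position 1: all 'k' => match
  Position 2: all 'd' => match
  Position 3: all 'k' => match
  Position 4: ('i', 'k', 'm', 'b') => mismatch, stop
LCP = "mkdk" (length 4)

4


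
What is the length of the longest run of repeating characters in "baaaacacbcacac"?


Input: "baaaacacbcacac"
Scanning for longest run:
  Position 1 ('a'): new char, reset run to 1
  Position 2 ('a'): continues run of 'a', length=2
  Position 3 ('a'): continues run of 'a', length=3
  Position 4 ('a'): continues run of 'a', length=4
  Position 5 ('c'): new char, reset run to 1
  Position 6 ('a'): new char, reset run to 1
  Position 7 ('c'): new char, reset run to 1
  Position 8 ('b'): new char, reset run to 1
  Position 9 ('c'): new char, reset run to 1
  Position 10 ('a'): new char, reset run to 1
  Position 11 ('c'): new char, reset run to 1
  Position 12 ('a'): new char, reset run to 1
  Position 13 ('c'): new char, reset run to 1
Longest run: 'a' with length 4

4


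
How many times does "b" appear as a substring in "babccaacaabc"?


Searching for "b" in "babccaacaabc"
Scanning each position:
  Position 0: "b" => MATCH
  Position 1: "a" => no
  Position 2: "b" => MATCH
  Position 3: "c" => no
  Position 4: "c" => no
  Position 5: "a" => no
  Position 6: "a" => no
  Position 7: "c" => no
  Position 8: "a" => no
  Position 9: "a" => no
  Position 10: "b" => MATCH
  Position 11: "c" => no
Total occurrences: 3

3


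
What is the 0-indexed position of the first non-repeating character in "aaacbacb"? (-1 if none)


Input: aaacbacb
Character frequencies:
  'a': 4
  'b': 2
  'c': 2
Scanning left to right for freq == 1:
  Position 0 ('a'): freq=4, skip
  Position 1 ('a'): freq=4, skip
  Position 2 ('a'): freq=4, skip
  Position 3 ('c'): freq=2, skip
  Position 4 ('b'): freq=2, skip
  Position 5 ('a'): freq=4, skip
  Position 6 ('c'): freq=2, skip
  Position 7 ('b'): freq=2, skip
  No unique character found => answer = -1

-1


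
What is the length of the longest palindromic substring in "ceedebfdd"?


Input: "ceedebfdd"
Checking substrings for palindromes:
  [2:5] "ede" (len 3) => palindrome
  [1:3] "ee" (len 2) => palindrome
  [7:9] "dd" (len 2) => palindrome
Longest palindromic substring: "ede" with length 3

3


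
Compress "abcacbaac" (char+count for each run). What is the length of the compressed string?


Input: abcacbaac
Runs:
  'a' x 1 => "a1"
  'b' x 1 => "b1"
  'c' x 1 => "c1"
  'a' x 1 => "a1"
  'c' x 1 => "c1"
  'b' x 1 => "b1"
  'a' x 2 => "a2"
  'c' x 1 => "c1"
Compressed: "a1b1c1a1c1b1a2c1"
Compressed length: 16

16


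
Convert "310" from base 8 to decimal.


Input: "310" in base 8
Positional expansion:
  Digit '3' (value 3) x 8^2 = 192
  Digit '1' (value 1) x 8^1 = 8
  Digit '0' (value 0) x 8^0 = 0
Sum = 200

200


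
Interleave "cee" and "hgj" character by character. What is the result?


Interleaving "cee" and "hgj":
  Position 0: 'c' from first, 'h' from second => "ch"
  Position 1: 'e' from first, 'g' from second => "eg"
  Position 2: 'e' from first, 'j' from second => "ej"
Result: chegej

chegej


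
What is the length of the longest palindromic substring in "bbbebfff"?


Input: "bbbebfff"
Checking substrings for palindromes:
  [0:3] "bbb" (len 3) => palindrome
  [2:5] "beb" (len 3) => palindrome
  [5:8] "fff" (len 3) => palindrome
  [0:2] "bb" (len 2) => palindrome
  [1:3] "bb" (len 2) => palindrome
  [5:7] "ff" (len 2) => palindrome
Longest palindromic substring: "bbb" with length 3

3


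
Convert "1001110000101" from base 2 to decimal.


Input: "1001110000101" in base 2
Positional expansion:
  Digit '1' (value 1) x 2^12 = 4096
  Digit '0' (value 0) x 2^11 = 0
  Digit '0' (value 0) x 2^10 = 0
  Digit '1' (value 1) x 2^9 = 512
  Digit '1' (value 1) x 2^8 = 256
  Digit '1' (value 1) x 2^7 = 128
  Digit '0' (value 0) x 2^6 = 0
  Digit '0' (value 0) x 2^5 = 0
  Digit '0' (value 0) x 2^4 = 0
  Digit '0' (value 0) x 2^3 = 0
  Digit '1' (value 1) x 2^2 = 4
  Digit '0' (value 0) x 2^1 = 0
  Digit '1' (value 1) x 2^0 = 1
Sum = 4997

4997


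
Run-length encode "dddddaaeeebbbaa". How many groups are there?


Input: dddddaaeeebbbaa
Scanning for consecutive runs:
  Group 1: 'd' x 5 (positions 0-4)
  Group 2: 'a' x 2 (positions 5-6)
  Group 3: 'e' x 3 (positions 7-9)
  Group 4: 'b' x 3 (positions 10-12)
  Group 5: 'a' x 2 (positions 13-14)
Total groups: 5

5


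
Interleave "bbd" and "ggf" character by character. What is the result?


Interleaving "bbd" and "ggf":
  Position 0: 'b' from first, 'g' from second => "bg"
  Position 1: 'b' from first, 'g' from second => "bg"
  Position 2: 'd' from first, 'f' from second => "df"
Result: bgbgdf

bgbgdf


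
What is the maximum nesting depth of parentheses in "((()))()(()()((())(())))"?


Input: "((()))()(()()((())(())))"
Tracking depth:
  Position 0 '(': depth becomes 1
  Position 1 '(': depth becomes 2
  Position 2 '(': depth becomes 3
  Position 3 ')': depth becomes 2
  Position 4 ')': depth becomes 1
  Position 5 ')': depth becomes 0
  Position 6 '(': depth becomes 1
  Position 7 ')': depth becomes 0
  Position 8 '(': depth becomes 1
  Position 9 '(': depth becomes 2
  Position 10 ')': depth becomes 1
  Position 11 '(': depth becomes 2
  Position 12 ')': depth becomes 1
  Position 13 '(': depth becomes 2
  Position 14 '(': depth becomes 3
  Position 15 '(': depth becomes 4
  Position 16 ')': depth becomes 3
  Position 17 ')': depth becomes 2
  Position 18 '(': depth becomes 3
  Position 19 '(': depth becomes 4
  Position 20 ')': depth becomes 3
  Position 21 ')': depth becomes 2
  Position 22 ')': depth becomes 1
  Position 23 ')': depth becomes 0
Maximum depth reached: 4

4


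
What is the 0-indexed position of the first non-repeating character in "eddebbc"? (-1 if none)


Input: eddebbc
Character frequencies:
  'b': 2
  'c': 1
  'd': 2
  'e': 2
Scanning left to right for freq == 1:
  Position 0 ('e'): freq=2, skip
  Position 1 ('d'): freq=2, skip
  Position 2 ('d'): freq=2, skip
  Position 3 ('e'): freq=2, skip
  Position 4 ('b'): freq=2, skip
  Position 5 ('b'): freq=2, skip
  Position 6 ('c'): unique! => answer = 6

6


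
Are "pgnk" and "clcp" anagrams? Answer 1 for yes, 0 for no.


Strings: "pgnk", "clcp"
Sorted first:  gknp
Sorted second: cclp
Differ at position 0: 'g' vs 'c' => not anagrams

0


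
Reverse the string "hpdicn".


Input: hpdicn
Reading characters right to left:
  Position 5: 'n'
  Position 4: 'c'
  Position 3: 'i'
  Position 2: 'd'
  Position 1: 'p'
  Position 0: 'h'
Reversed: ncidph

ncidph


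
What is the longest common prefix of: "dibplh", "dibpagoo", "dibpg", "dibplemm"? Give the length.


Words: dibplh, dibpagoo, dibpg, dibplemm
  Position 0: all 'd' => match
  Position 1: all 'i' => match
  Position 2: all 'b' => match
  Position 3: all 'p' => match
  Position 4: ('l', 'a', 'g', 'l') => mismatch, stop
LCP = "dibp" (length 4)

4


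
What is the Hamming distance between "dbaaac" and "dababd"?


Comparing "dbaaac" and "dababd" position by position:
  Position 0: 'd' vs 'd' => same
  Position 1: 'b' vs 'a' => differ
  Position 2: 'a' vs 'b' => differ
  Position 3: 'a' vs 'a' => same
  Position 4: 'a' vs 'b' => differ
  Position 5: 'c' vs 'd' => differ
Total differences (Hamming distance): 4

4


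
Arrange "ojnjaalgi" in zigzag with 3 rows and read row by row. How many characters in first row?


Zigzag "ojnjaalgi" into 3 rows:
Placing characters:
  'o' => row 0
  'j' => row 1
  'n' => row 2
  'j' => row 1
  'a' => row 0
  'a' => row 1
  'l' => row 2
  'g' => row 1
  'i' => row 0
Rows:
  Row 0: "oai"
  Row 1: "jjag"
  Row 2: "nl"
First row length: 3

3


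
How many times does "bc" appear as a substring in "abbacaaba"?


Searching for "bc" in "abbacaaba"
Scanning each position:
  Position 0: "ab" => no
  Position 1: "bb" => no
  Position 2: "ba" => no
  Position 3: "ac" => no
  Position 4: "ca" => no
  Position 5: "aa" => no
  Position 6: "ab" => no
  Position 7: "ba" => no
Total occurrences: 0

0


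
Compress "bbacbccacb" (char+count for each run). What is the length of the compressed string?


Input: bbacbccacb
Runs:
  'b' x 2 => "b2"
  'a' x 1 => "a1"
  'c' x 1 => "c1"
  'b' x 1 => "b1"
  'c' x 2 => "c2"
  'a' x 1 => "a1"
  'c' x 1 => "c1"
  'b' x 1 => "b1"
Compressed: "b2a1c1b1c2a1c1b1"
Compressed length: 16

16


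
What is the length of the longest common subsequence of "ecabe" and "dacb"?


LCS of "ecabe" and "dacb"
DP table:
           d    a    c    b
      0    0    0    0    0
  e   0    0    0    0    0
  c   0    0    0    1    1
  a   0    0    1    1    1
  b   0    0    1    1    2
  e   0    0    1    1    2
LCS length = dp[5][4] = 2

2


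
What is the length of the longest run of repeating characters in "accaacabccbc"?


Input: "accaacabccbc"
Scanning for longest run:
  Position 1 ('c'): new char, reset run to 1
  Position 2 ('c'): continues run of 'c', length=2
  Position 3 ('a'): new char, reset run to 1
  Position 4 ('a'): continues run of 'a', length=2
  Position 5 ('c'): new char, reset run to 1
  Position 6 ('a'): new char, reset run to 1
  Position 7 ('b'): new char, reset run to 1
  Position 8 ('c'): new char, reset run to 1
  Position 9 ('c'): continues run of 'c', length=2
  Position 10 ('b'): new char, reset run to 1
  Position 11 ('c'): new char, reset run to 1
Longest run: 'c' with length 2

2


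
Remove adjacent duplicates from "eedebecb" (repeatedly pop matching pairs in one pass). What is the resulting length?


Input: eedebecb
Stack-based adjacent duplicate removal:
  Read 'e': push. Stack: e
  Read 'e': matches stack top 'e' => pop. Stack: (empty)
  Read 'd': push. Stack: d
  Read 'e': push. Stack: de
  Read 'b': push. Stack: deb
  Read 'e': push. Stack: debe
  Read 'c': push. Stack: debec
  Read 'b': push. Stack: debecb
Final stack: "debecb" (length 6)

6


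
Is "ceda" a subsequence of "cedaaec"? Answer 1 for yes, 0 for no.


Check if "ceda" is a subsequence of "cedaaec"
Greedy scan:
  Position 0 ('c'): matches sub[0] = 'c'
  Position 1 ('e'): matches sub[1] = 'e'
  Position 2 ('d'): matches sub[2] = 'd'
  Position 3 ('a'): matches sub[3] = 'a'
  Position 4 ('a'): no match needed
  Position 5 ('e'): no match needed
  Position 6 ('c'): no match needed
All 4 characters matched => is a subsequence

1


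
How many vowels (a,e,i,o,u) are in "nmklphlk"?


Input: nmklphlk
Checking each character:
  'n' at position 0: consonant
  'm' at position 1: consonant
  'k' at position 2: consonant
  'l' at position 3: consonant
  'p' at position 4: consonant
  'h' at position 5: consonant
  'l' at position 6: consonant
  'k' at position 7: consonant
Total vowels: 0

0


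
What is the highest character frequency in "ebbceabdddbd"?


Input: ebbceabdddbd
Character counts:
  'a': 1
  'b': 4
  'c': 1
  'd': 4
  'e': 2
Maximum frequency: 4

4


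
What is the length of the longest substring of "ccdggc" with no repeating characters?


Input: "ccdggc"
Sliding window (track last position of each char):
  Position 0 ('c'): window [0,0] length 1 -- new best
  Position 1 ('c'): repeat (last at 0), move window start to 1
  Position 1 ('c'): window [1,1] length 1
  Position 2 ('d'): window [1,2] length 2 -- new best
  Position 3 ('g'): window [1,3] length 3 -- new best
  Position 4 ('g'): repeat (last at 3), move window start to 4
  Position 4 ('g'): window [4,4] length 1
  Position 5 ('c'): window [4,5] length 2
Longest substring with no repeats: "cdg" with length 3

3


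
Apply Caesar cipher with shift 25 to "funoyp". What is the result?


Caesar cipher: shift "funoyp" by 25
  'f' (pos 5) + 25 = pos 4 = 'e'
  'u' (pos 20) + 25 = pos 19 = 't'
  'n' (pos 13) + 25 = pos 12 = 'm'
  'o' (pos 14) + 25 = pos 13 = 'n'
  'y' (pos 24) + 25 = pos 23 = 'x'
  'p' (pos 15) + 25 = pos 14 = 'o'
Result: etmnxo

etmnxo


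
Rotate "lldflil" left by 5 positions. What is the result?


Input: "lldflil", rotate left by 5
First 5 characters: "lldfl"
Remaining characters: "il"
Concatenate remaining + first: "il" + "lldfl" = "illldfl"

illldfl


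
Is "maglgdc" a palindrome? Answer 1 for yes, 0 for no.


Input: maglgdc
Reversed: cdglgam
  Compare pos 0 ('m') with pos 6 ('c'): MISMATCH
  Compare pos 1 ('a') with pos 5 ('d'): MISMATCH
  Compare pos 2 ('g') with pos 4 ('g'): match
Result: not a palindrome

0


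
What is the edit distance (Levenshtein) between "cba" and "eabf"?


Computing edit distance: "cba" -> "eabf"
DP table:
           e    a    b    f
      0    1    2    3    4
  c   1    1    2    3    4
  b   2    2    2    2    3
  a   3    3    2    3    3
Edit distance = dp[3][4] = 3

3


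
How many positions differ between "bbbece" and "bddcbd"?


Comparing "bbbece" and "bddcbd" position by position:
  Position 0: 'b' vs 'b' => same
  Position 1: 'b' vs 'd' => DIFFER
  Position 2: 'b' vs 'd' => DIFFER
  Position 3: 'e' vs 'c' => DIFFER
  Position 4: 'c' vs 'b' => DIFFER
  Position 5: 'e' vs 'd' => DIFFER
Positions that differ: 5

5


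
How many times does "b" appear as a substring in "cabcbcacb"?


Searching for "b" in "cabcbcacb"
Scanning each position:
  Position 0: "c" => no
  Position 1: "a" => no
  Position 2: "b" => MATCH
  Position 3: "c" => no
  Position 4: "b" => MATCH
  Position 5: "c" => no
  Position 6: "a" => no
  Position 7: "c" => no
  Position 8: "b" => MATCH
Total occurrences: 3

3


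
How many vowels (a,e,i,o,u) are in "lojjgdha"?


Input: lojjgdha
Checking each character:
  'l' at position 0: consonant
  'o' at position 1: vowel (running total: 1)
  'j' at position 2: consonant
  'j' at position 3: consonant
  'g' at position 4: consonant
  'd' at position 5: consonant
  'h' at position 6: consonant
  'a' at position 7: vowel (running total: 2)
Total vowels: 2

2


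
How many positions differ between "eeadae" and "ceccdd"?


Comparing "eeadae" and "ceccdd" position by position:
  Position 0: 'e' vs 'c' => DIFFER
  Position 1: 'e' vs 'e' => same
  Position 2: 'a' vs 'c' => DIFFER
  Position 3: 'd' vs 'c' => DIFFER
  Position 4: 'a' vs 'd' => DIFFER
  Position 5: 'e' vs 'd' => DIFFER
Positions that differ: 5

5


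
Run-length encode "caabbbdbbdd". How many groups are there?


Input: caabbbdbbdd
Scanning for consecutive runs:
  Group 1: 'c' x 1 (positions 0-0)
  Group 2: 'a' x 2 (positions 1-2)
  Group 3: 'b' x 3 (positions 3-5)
  Group 4: 'd' x 1 (positions 6-6)
  Group 5: 'b' x 2 (positions 7-8)
  Group 6: 'd' x 2 (positions 9-10)
Total groups: 6

6


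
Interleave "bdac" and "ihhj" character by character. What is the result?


Interleaving "bdac" and "ihhj":
  Position 0: 'b' from first, 'i' from second => "bi"
  Position 1: 'd' from first, 'h' from second => "dh"
  Position 2: 'a' from first, 'h' from second => "ah"
  Position 3: 'c' from first, 'j' from second => "cj"
Result: bidhahcj

bidhahcj


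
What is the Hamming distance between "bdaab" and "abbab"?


Comparing "bdaab" and "abbab" position by position:
  Position 0: 'b' vs 'a' => differ
  Position 1: 'd' vs 'b' => differ
  Position 2: 'a' vs 'b' => differ
  Position 3: 'a' vs 'a' => same
  Position 4: 'b' vs 'b' => same
Total differences (Hamming distance): 3

3


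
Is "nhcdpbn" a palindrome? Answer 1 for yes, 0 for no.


Input: nhcdpbn
Reversed: nbpdchn
  Compare pos 0 ('n') with pos 6 ('n'): match
  Compare pos 1 ('h') with pos 5 ('b'): MISMATCH
  Compare pos 2 ('c') with pos 4 ('p'): MISMATCH
Result: not a palindrome

0


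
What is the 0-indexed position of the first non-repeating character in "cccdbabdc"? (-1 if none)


Input: cccdbabdc
Character frequencies:
  'a': 1
  'b': 2
  'c': 4
  'd': 2
Scanning left to right for freq == 1:
  Position 0 ('c'): freq=4, skip
  Position 1 ('c'): freq=4, skip
  Position 2 ('c'): freq=4, skip
  Position 3 ('d'): freq=2, skip
  Position 4 ('b'): freq=2, skip
  Position 5 ('a'): unique! => answer = 5

5


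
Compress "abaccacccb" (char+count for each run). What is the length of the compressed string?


Input: abaccacccb
Runs:
  'a' x 1 => "a1"
  'b' x 1 => "b1"
  'a' x 1 => "a1"
  'c' x 2 => "c2"
  'a' x 1 => "a1"
  'c' x 3 => "c3"
  'b' x 1 => "b1"
Compressed: "a1b1a1c2a1c3b1"
Compressed length: 14

14


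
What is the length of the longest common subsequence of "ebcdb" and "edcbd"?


LCS of "ebcdb" and "edcbd"
DP table:
           e    d    c    b    d
      0    0    0    0    0    0
  e   0    1    1    1    1    1
  b   0    1    1    1    2    2
  c   0    1    1    2    2    2
  d   0    1    2    2    2    3
  b   0    1    2    2    3    3
LCS length = dp[5][5] = 3

3


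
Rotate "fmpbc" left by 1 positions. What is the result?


Input: "fmpbc", rotate left by 1
First 1 characters: "f"
Remaining characters: "mpbc"
Concatenate remaining + first: "mpbc" + "f" = "mpbcf"

mpbcf


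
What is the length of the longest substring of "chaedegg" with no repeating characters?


Input: "chaedegg"
Sliding window (track last position of each char):
  Position 0 ('c'): window [0,0] length 1 -- new best
  Position 1 ('h'): window [0,1] length 2 -- new best
  Position 2 ('a'): window [0,2] length 3 -- new best
  Position 3 ('e'): window [0,3] length 4 -- new best
  Position 4 ('d'): window [0,4] length 5 -- new best
  Position 5 ('e'): repeat (last at 3), move window start to 4
  Position 5 ('e'): window [4,5] length 2
  Position 6 ('g'): window [4,6] length 3
  Position 7 ('g'): repeat (last at 6), move window start to 7
  Position 7 ('g'): window [7,7] length 1
Longest substring with no repeats: "chaed" with length 5

5


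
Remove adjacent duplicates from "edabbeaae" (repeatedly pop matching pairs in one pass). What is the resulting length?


Input: edabbeaae
Stack-based adjacent duplicate removal:
  Read 'e': push. Stack: e
  Read 'd': push. Stack: ed
  Read 'a': push. Stack: eda
  Read 'b': push. Stack: edab
  Read 'b': matches stack top 'b' => pop. Stack: eda
  Read 'e': push. Stack: edae
  Read 'a': push. Stack: edaea
  Read 'a': matches stack top 'a' => pop. Stack: edae
  Read 'e': matches stack top 'e' => pop. Stack: eda
Final stack: "eda" (length 3)

3


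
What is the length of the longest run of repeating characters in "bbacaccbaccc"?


Input: "bbacaccbaccc"
Scanning for longest run:
  Position 1 ('b'): continues run of 'b', length=2
  Position 2 ('a'): new char, reset run to 1
  Position 3 ('c'): new char, reset run to 1
  Position 4 ('a'): new char, reset run to 1
  Position 5 ('c'): new char, reset run to 1
  Position 6 ('c'): continues run of 'c', length=2
  Position 7 ('b'): new char, reset run to 1
  Position 8 ('a'): new char, reset run to 1
  Position 9 ('c'): new char, reset run to 1
  Position 10 ('c'): continues run of 'c', length=2
  Position 11 ('c'): continues run of 'c', length=3
Longest run: 'c' with length 3

3


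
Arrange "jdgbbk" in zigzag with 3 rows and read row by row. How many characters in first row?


Zigzag "jdgbbk" into 3 rows:
Placing characters:
  'j' => row 0
  'd' => row 1
  'g' => row 2
  'b' => row 1
  'b' => row 0
  'k' => row 1
Rows:
  Row 0: "jb"
  Row 1: "dbk"
  Row 2: "g"
First row length: 2

2


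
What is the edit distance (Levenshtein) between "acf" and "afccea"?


Computing edit distance: "acf" -> "afccea"
DP table:
           a    f    c    c    e    a
      0    1    2    3    4    5    6
  a   1    0    1    2    3    4    5
  c   2    1    1    1    2    3    4
  f   3    2    1    2    2    3    4
Edit distance = dp[3][6] = 4

4


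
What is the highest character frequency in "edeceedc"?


Input: edeceedc
Character counts:
  'c': 2
  'd': 2
  'e': 4
Maximum frequency: 4

4


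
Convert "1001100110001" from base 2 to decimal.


Input: "1001100110001" in base 2
Positional expansion:
  Digit '1' (value 1) x 2^12 = 4096
  Digit '0' (value 0) x 2^11 = 0
  Digit '0' (value 0) x 2^10 = 0
  Digit '1' (value 1) x 2^9 = 512
  Digit '1' (value 1) x 2^8 = 256
  Digit '0' (value 0) x 2^7 = 0
  Digit '0' (value 0) x 2^6 = 0
  Digit '1' (value 1) x 2^5 = 32
  Digit '1' (value 1) x 2^4 = 16
  Digit '0' (value 0) x 2^3 = 0
  Digit '0' (value 0) x 2^2 = 0
  Digit '0' (value 0) x 2^1 = 0
  Digit '1' (value 1) x 2^0 = 1
Sum = 4913

4913


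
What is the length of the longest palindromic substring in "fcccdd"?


Input: "fcccdd"
Checking substrings for palindromes:
  [1:4] "ccc" (len 3) => palindrome
  [1:3] "cc" (len 2) => palindrome
  [2:4] "cc" (len 2) => palindrome
  [4:6] "dd" (len 2) => palindrome
Longest palindromic substring: "ccc" with length 3

3


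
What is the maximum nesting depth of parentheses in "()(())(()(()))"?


Input: "()(())(()(()))"
Tracking depth:
  Position 0 '(': depth becomes 1
  Position 1 ')': depth becomes 0
  Position 2 '(': depth becomes 1
  Position 3 '(': depth becomes 2
  Position 4 ')': depth becomes 1
  Position 5 ')': depth becomes 0
  Position 6 '(': depth becomes 1
  Position 7 '(': depth becomes 2
  Position 8 ')': depth becomes 1
  Position 9 '(': depth becomes 2
  Position 10 '(': depth becomes 3
  Position 11 ')': depth becomes 2
  Position 12 ')': depth becomes 1
  Position 13 ')': depth becomes 0
Maximum depth reached: 3

3
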